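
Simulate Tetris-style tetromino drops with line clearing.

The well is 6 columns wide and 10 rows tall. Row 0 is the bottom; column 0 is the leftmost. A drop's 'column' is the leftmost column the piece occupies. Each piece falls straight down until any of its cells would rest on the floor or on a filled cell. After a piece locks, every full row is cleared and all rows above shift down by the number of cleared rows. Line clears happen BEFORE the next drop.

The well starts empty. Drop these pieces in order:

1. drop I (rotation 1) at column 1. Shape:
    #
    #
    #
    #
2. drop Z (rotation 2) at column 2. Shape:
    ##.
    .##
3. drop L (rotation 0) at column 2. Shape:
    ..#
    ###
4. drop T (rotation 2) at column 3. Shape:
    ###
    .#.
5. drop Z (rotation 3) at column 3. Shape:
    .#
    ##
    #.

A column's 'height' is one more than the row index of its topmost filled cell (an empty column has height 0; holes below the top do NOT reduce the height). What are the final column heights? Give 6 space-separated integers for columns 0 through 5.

Drop 1: I rot1 at col 1 lands with bottom-row=0; cleared 0 line(s) (total 0); column heights now [0 4 0 0 0 0], max=4
Drop 2: Z rot2 at col 2 lands with bottom-row=0; cleared 0 line(s) (total 0); column heights now [0 4 2 2 1 0], max=4
Drop 3: L rot0 at col 2 lands with bottom-row=2; cleared 0 line(s) (total 0); column heights now [0 4 3 3 4 0], max=4
Drop 4: T rot2 at col 3 lands with bottom-row=4; cleared 0 line(s) (total 0); column heights now [0 4 3 6 6 6], max=6
Drop 5: Z rot3 at col 3 lands with bottom-row=6; cleared 0 line(s) (total 0); column heights now [0 4 3 8 9 6], max=9

Answer: 0 4 3 8 9 6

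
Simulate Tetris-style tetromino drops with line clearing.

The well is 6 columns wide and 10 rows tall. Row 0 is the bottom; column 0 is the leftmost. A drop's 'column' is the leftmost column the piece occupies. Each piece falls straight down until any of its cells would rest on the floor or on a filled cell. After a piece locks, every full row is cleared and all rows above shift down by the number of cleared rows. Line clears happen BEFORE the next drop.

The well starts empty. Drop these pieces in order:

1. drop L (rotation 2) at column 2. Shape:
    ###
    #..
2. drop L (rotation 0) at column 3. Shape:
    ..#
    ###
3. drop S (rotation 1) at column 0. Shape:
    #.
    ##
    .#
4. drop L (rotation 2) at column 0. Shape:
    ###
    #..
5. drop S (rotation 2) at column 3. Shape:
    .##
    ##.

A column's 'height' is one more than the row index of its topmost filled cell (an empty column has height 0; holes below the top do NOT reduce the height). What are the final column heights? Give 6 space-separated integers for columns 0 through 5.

Drop 1: L rot2 at col 2 lands with bottom-row=0; cleared 0 line(s) (total 0); column heights now [0 0 2 2 2 0], max=2
Drop 2: L rot0 at col 3 lands with bottom-row=2; cleared 0 line(s) (total 0); column heights now [0 0 2 3 3 4], max=4
Drop 3: S rot1 at col 0 lands with bottom-row=0; cleared 0 line(s) (total 0); column heights now [3 2 2 3 3 4], max=4
Drop 4: L rot2 at col 0 lands with bottom-row=3; cleared 0 line(s) (total 0); column heights now [5 5 5 3 3 4], max=5
Drop 5: S rot2 at col 3 lands with bottom-row=3; cleared 0 line(s) (total 0); column heights now [5 5 5 4 5 5], max=5

Answer: 5 5 5 4 5 5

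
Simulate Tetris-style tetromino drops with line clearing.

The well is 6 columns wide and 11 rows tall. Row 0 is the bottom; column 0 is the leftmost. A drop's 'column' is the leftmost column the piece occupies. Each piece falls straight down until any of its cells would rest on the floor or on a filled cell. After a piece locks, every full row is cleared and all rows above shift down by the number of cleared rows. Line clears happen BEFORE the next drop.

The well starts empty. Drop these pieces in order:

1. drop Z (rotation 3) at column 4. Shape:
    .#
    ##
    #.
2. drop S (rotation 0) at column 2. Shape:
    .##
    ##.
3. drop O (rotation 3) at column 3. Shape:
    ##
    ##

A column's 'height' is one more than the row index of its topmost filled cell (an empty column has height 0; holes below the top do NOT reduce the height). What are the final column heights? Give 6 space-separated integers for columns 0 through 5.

Answer: 0 0 2 5 5 3

Derivation:
Drop 1: Z rot3 at col 4 lands with bottom-row=0; cleared 0 line(s) (total 0); column heights now [0 0 0 0 2 3], max=3
Drop 2: S rot0 at col 2 lands with bottom-row=1; cleared 0 line(s) (total 0); column heights now [0 0 2 3 3 3], max=3
Drop 3: O rot3 at col 3 lands with bottom-row=3; cleared 0 line(s) (total 0); column heights now [0 0 2 5 5 3], max=5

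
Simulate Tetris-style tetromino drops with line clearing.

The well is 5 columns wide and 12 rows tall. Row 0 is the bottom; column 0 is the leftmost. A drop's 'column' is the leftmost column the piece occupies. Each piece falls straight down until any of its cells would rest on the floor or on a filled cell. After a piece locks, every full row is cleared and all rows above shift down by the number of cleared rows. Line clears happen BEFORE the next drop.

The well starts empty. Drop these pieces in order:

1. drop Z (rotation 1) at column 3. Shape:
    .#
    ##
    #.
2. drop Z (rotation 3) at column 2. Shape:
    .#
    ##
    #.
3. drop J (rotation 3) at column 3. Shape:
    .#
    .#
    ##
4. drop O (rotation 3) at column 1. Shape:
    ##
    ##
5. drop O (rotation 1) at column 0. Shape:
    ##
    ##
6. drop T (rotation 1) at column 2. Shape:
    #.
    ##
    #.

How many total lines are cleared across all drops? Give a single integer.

Answer: 1

Derivation:
Drop 1: Z rot1 at col 3 lands with bottom-row=0; cleared 0 line(s) (total 0); column heights now [0 0 0 2 3], max=3
Drop 2: Z rot3 at col 2 lands with bottom-row=1; cleared 0 line(s) (total 0); column heights now [0 0 3 4 3], max=4
Drop 3: J rot3 at col 3 lands with bottom-row=4; cleared 0 line(s) (total 0); column heights now [0 0 3 5 7], max=7
Drop 4: O rot3 at col 1 lands with bottom-row=3; cleared 0 line(s) (total 0); column heights now [0 5 5 5 7], max=7
Drop 5: O rot1 at col 0 lands with bottom-row=5; cleared 0 line(s) (total 0); column heights now [7 7 5 5 7], max=7
Drop 6: T rot1 at col 2 lands with bottom-row=5; cleared 1 line(s) (total 1); column heights now [6 6 7 5 6], max=7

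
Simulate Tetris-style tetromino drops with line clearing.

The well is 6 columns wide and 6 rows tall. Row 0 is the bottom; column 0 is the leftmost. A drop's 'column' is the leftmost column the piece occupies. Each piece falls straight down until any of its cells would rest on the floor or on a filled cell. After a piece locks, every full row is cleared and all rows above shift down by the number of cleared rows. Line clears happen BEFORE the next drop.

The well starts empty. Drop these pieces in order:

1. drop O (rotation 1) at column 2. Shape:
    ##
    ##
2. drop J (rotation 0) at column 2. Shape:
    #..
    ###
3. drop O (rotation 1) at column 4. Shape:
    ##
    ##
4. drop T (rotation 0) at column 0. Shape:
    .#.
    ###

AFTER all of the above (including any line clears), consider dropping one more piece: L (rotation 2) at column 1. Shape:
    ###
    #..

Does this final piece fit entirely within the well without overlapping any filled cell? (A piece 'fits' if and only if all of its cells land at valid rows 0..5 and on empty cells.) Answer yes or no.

Drop 1: O rot1 at col 2 lands with bottom-row=0; cleared 0 line(s) (total 0); column heights now [0 0 2 2 0 0], max=2
Drop 2: J rot0 at col 2 lands with bottom-row=2; cleared 0 line(s) (total 0); column heights now [0 0 4 3 3 0], max=4
Drop 3: O rot1 at col 4 lands with bottom-row=3; cleared 0 line(s) (total 0); column heights now [0 0 4 3 5 5], max=5
Drop 4: T rot0 at col 0 lands with bottom-row=4; cleared 0 line(s) (total 0); column heights now [5 6 5 3 5 5], max=6
Test piece L rot2 at col 1 (width 3): heights before test = [5 6 5 3 5 5]; fits = False

Answer: no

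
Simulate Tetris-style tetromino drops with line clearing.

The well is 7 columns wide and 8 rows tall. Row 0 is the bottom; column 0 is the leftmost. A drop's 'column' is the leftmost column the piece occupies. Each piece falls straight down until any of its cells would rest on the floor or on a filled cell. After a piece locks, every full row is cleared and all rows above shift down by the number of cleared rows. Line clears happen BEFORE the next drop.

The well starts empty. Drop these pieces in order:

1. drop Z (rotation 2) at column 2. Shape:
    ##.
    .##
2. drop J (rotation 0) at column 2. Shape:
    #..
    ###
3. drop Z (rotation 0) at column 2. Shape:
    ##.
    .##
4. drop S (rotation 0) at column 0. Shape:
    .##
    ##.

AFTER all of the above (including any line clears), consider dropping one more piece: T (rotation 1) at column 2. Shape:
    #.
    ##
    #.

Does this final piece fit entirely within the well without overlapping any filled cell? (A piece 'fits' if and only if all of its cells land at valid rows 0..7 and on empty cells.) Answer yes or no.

Drop 1: Z rot2 at col 2 lands with bottom-row=0; cleared 0 line(s) (total 0); column heights now [0 0 2 2 1 0 0], max=2
Drop 2: J rot0 at col 2 lands with bottom-row=2; cleared 0 line(s) (total 0); column heights now [0 0 4 3 3 0 0], max=4
Drop 3: Z rot0 at col 2 lands with bottom-row=3; cleared 0 line(s) (total 0); column heights now [0 0 5 5 4 0 0], max=5
Drop 4: S rot0 at col 0 lands with bottom-row=4; cleared 0 line(s) (total 0); column heights now [5 6 6 5 4 0 0], max=6
Test piece T rot1 at col 2 (width 2): heights before test = [5 6 6 5 4 0 0]; fits = False

Answer: no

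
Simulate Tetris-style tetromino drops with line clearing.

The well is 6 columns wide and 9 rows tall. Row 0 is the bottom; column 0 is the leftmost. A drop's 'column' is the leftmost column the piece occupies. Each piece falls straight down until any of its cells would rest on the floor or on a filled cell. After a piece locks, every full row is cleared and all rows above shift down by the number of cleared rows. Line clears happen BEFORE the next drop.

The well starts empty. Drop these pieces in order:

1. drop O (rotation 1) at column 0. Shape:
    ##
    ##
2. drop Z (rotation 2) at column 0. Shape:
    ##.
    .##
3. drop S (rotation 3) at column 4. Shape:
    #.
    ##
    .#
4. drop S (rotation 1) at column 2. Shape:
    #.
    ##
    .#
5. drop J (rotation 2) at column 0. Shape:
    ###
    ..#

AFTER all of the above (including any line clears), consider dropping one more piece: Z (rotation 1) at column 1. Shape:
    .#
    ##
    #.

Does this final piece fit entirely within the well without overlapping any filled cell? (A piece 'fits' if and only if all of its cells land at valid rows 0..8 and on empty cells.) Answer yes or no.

Drop 1: O rot1 at col 0 lands with bottom-row=0; cleared 0 line(s) (total 0); column heights now [2 2 0 0 0 0], max=2
Drop 2: Z rot2 at col 0 lands with bottom-row=2; cleared 0 line(s) (total 0); column heights now [4 4 3 0 0 0], max=4
Drop 3: S rot3 at col 4 lands with bottom-row=0; cleared 0 line(s) (total 0); column heights now [4 4 3 0 3 2], max=4
Drop 4: S rot1 at col 2 lands with bottom-row=2; cleared 0 line(s) (total 0); column heights now [4 4 5 4 3 2], max=5
Drop 5: J rot2 at col 0 lands with bottom-row=5; cleared 0 line(s) (total 0); column heights now [7 7 7 4 3 2], max=7
Test piece Z rot1 at col 1 (width 2): heights before test = [7 7 7 4 3 2]; fits = False

Answer: no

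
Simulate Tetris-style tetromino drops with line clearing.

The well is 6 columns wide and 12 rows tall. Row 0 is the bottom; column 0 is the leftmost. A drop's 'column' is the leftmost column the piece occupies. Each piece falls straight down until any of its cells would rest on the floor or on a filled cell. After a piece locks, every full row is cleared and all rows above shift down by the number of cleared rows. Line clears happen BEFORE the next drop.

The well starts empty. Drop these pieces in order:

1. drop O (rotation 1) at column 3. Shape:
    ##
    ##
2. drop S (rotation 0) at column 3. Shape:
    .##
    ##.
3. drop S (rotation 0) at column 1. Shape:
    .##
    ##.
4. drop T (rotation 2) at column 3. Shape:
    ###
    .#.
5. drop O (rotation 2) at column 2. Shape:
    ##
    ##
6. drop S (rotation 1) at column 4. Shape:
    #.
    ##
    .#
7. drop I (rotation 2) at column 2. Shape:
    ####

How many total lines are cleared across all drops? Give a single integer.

Answer: 0

Derivation:
Drop 1: O rot1 at col 3 lands with bottom-row=0; cleared 0 line(s) (total 0); column heights now [0 0 0 2 2 0], max=2
Drop 2: S rot0 at col 3 lands with bottom-row=2; cleared 0 line(s) (total 0); column heights now [0 0 0 3 4 4], max=4
Drop 3: S rot0 at col 1 lands with bottom-row=2; cleared 0 line(s) (total 0); column heights now [0 3 4 4 4 4], max=4
Drop 4: T rot2 at col 3 lands with bottom-row=4; cleared 0 line(s) (total 0); column heights now [0 3 4 6 6 6], max=6
Drop 5: O rot2 at col 2 lands with bottom-row=6; cleared 0 line(s) (total 0); column heights now [0 3 8 8 6 6], max=8
Drop 6: S rot1 at col 4 lands with bottom-row=6; cleared 0 line(s) (total 0); column heights now [0 3 8 8 9 8], max=9
Drop 7: I rot2 at col 2 lands with bottom-row=9; cleared 0 line(s) (total 0); column heights now [0 3 10 10 10 10], max=10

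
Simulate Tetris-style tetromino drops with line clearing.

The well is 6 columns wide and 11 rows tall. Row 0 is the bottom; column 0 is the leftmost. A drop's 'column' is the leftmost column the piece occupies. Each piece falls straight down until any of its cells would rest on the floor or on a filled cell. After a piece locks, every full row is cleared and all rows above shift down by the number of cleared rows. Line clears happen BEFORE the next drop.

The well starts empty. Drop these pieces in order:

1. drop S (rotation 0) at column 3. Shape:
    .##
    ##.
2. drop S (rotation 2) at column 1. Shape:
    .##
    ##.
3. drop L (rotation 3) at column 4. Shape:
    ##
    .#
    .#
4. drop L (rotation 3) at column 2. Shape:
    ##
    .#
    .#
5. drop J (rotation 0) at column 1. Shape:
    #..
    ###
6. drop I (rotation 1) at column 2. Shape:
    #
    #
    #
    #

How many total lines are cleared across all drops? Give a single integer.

Answer: 0

Derivation:
Drop 1: S rot0 at col 3 lands with bottom-row=0; cleared 0 line(s) (total 0); column heights now [0 0 0 1 2 2], max=2
Drop 2: S rot2 at col 1 lands with bottom-row=0; cleared 0 line(s) (total 0); column heights now [0 1 2 2 2 2], max=2
Drop 3: L rot3 at col 4 lands with bottom-row=2; cleared 0 line(s) (total 0); column heights now [0 1 2 2 5 5], max=5
Drop 4: L rot3 at col 2 lands with bottom-row=2; cleared 0 line(s) (total 0); column heights now [0 1 5 5 5 5], max=5
Drop 5: J rot0 at col 1 lands with bottom-row=5; cleared 0 line(s) (total 0); column heights now [0 7 6 6 5 5], max=7
Drop 6: I rot1 at col 2 lands with bottom-row=6; cleared 0 line(s) (total 0); column heights now [0 7 10 6 5 5], max=10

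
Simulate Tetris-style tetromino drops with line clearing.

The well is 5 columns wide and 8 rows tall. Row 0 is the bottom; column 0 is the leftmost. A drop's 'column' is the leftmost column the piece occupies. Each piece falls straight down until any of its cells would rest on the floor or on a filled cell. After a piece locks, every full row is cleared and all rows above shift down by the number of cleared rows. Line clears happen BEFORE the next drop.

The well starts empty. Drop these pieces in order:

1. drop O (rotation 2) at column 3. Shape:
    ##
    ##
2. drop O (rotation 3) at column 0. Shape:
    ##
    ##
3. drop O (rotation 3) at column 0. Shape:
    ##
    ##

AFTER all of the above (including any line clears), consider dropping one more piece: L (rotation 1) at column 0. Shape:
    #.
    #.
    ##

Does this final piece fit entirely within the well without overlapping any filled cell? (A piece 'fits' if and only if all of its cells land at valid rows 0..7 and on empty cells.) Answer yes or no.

Answer: yes

Derivation:
Drop 1: O rot2 at col 3 lands with bottom-row=0; cleared 0 line(s) (total 0); column heights now [0 0 0 2 2], max=2
Drop 2: O rot3 at col 0 lands with bottom-row=0; cleared 0 line(s) (total 0); column heights now [2 2 0 2 2], max=2
Drop 3: O rot3 at col 0 lands with bottom-row=2; cleared 0 line(s) (total 0); column heights now [4 4 0 2 2], max=4
Test piece L rot1 at col 0 (width 2): heights before test = [4 4 0 2 2]; fits = True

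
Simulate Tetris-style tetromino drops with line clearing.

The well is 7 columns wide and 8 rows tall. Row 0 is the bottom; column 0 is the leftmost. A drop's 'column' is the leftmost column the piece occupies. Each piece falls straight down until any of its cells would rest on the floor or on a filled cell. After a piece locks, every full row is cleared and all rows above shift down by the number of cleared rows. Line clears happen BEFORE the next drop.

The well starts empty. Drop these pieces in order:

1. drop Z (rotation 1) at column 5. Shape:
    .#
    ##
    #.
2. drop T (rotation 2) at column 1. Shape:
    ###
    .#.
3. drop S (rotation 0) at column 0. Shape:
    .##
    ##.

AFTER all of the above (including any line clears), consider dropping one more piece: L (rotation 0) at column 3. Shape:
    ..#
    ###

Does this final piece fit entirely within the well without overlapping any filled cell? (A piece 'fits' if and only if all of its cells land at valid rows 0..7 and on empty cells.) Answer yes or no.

Answer: yes

Derivation:
Drop 1: Z rot1 at col 5 lands with bottom-row=0; cleared 0 line(s) (total 0); column heights now [0 0 0 0 0 2 3], max=3
Drop 2: T rot2 at col 1 lands with bottom-row=0; cleared 0 line(s) (total 0); column heights now [0 2 2 2 0 2 3], max=3
Drop 3: S rot0 at col 0 lands with bottom-row=2; cleared 0 line(s) (total 0); column heights now [3 4 4 2 0 2 3], max=4
Test piece L rot0 at col 3 (width 3): heights before test = [3 4 4 2 0 2 3]; fits = True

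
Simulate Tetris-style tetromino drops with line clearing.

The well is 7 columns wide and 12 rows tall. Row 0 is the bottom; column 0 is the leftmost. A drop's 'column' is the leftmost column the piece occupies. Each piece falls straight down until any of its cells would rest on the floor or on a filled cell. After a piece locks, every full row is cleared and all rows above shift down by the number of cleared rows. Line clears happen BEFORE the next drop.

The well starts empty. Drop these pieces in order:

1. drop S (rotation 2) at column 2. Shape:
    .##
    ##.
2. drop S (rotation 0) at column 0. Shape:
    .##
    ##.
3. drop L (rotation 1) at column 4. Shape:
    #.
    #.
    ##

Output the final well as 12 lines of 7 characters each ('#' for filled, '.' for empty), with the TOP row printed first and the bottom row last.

Drop 1: S rot2 at col 2 lands with bottom-row=0; cleared 0 line(s) (total 0); column heights now [0 0 1 2 2 0 0], max=2
Drop 2: S rot0 at col 0 lands with bottom-row=0; cleared 0 line(s) (total 0); column heights now [1 2 2 2 2 0 0], max=2
Drop 3: L rot1 at col 4 lands with bottom-row=2; cleared 0 line(s) (total 0); column heights now [1 2 2 2 5 3 0], max=5

Answer: .......
.......
.......
.......
.......
.......
.......
....#..
....#..
....##.
.####..
####...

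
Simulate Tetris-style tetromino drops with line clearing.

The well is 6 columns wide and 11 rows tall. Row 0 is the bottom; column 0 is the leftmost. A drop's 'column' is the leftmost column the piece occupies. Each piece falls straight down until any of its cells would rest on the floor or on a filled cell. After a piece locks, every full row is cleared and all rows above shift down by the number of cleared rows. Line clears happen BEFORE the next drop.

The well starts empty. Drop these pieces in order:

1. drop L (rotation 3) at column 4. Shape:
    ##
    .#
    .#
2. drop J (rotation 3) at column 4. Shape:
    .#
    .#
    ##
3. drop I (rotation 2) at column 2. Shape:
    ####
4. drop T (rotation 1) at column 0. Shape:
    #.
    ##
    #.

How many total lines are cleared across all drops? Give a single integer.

Answer: 0

Derivation:
Drop 1: L rot3 at col 4 lands with bottom-row=0; cleared 0 line(s) (total 0); column heights now [0 0 0 0 3 3], max=3
Drop 2: J rot3 at col 4 lands with bottom-row=3; cleared 0 line(s) (total 0); column heights now [0 0 0 0 4 6], max=6
Drop 3: I rot2 at col 2 lands with bottom-row=6; cleared 0 line(s) (total 0); column heights now [0 0 7 7 7 7], max=7
Drop 4: T rot1 at col 0 lands with bottom-row=0; cleared 0 line(s) (total 0); column heights now [3 2 7 7 7 7], max=7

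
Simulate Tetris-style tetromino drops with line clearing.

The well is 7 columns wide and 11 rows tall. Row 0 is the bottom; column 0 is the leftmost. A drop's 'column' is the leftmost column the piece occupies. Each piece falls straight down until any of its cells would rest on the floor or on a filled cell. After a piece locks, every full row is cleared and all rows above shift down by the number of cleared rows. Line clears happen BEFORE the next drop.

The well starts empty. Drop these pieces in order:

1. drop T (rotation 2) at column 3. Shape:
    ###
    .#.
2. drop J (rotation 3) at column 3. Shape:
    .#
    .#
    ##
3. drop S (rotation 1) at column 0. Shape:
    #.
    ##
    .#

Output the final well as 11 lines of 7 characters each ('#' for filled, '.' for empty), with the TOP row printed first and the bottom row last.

Answer: .......
.......
.......
.......
.......
.......
....#..
....#..
#..##..
##.###.
.#..#..

Derivation:
Drop 1: T rot2 at col 3 lands with bottom-row=0; cleared 0 line(s) (total 0); column heights now [0 0 0 2 2 2 0], max=2
Drop 2: J rot3 at col 3 lands with bottom-row=2; cleared 0 line(s) (total 0); column heights now [0 0 0 3 5 2 0], max=5
Drop 3: S rot1 at col 0 lands with bottom-row=0; cleared 0 line(s) (total 0); column heights now [3 2 0 3 5 2 0], max=5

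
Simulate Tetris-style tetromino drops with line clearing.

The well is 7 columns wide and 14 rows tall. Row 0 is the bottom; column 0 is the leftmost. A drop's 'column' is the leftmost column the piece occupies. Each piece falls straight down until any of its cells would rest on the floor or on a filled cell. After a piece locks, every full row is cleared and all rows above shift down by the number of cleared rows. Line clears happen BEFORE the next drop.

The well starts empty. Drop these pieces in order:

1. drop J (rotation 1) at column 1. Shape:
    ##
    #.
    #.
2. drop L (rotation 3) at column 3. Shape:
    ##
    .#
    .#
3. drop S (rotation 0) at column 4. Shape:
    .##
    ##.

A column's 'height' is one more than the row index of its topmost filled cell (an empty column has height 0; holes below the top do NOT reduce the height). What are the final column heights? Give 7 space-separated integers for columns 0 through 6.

Answer: 0 3 3 3 4 5 5

Derivation:
Drop 1: J rot1 at col 1 lands with bottom-row=0; cleared 0 line(s) (total 0); column heights now [0 3 3 0 0 0 0], max=3
Drop 2: L rot3 at col 3 lands with bottom-row=0; cleared 0 line(s) (total 0); column heights now [0 3 3 3 3 0 0], max=3
Drop 3: S rot0 at col 4 lands with bottom-row=3; cleared 0 line(s) (total 0); column heights now [0 3 3 3 4 5 5], max=5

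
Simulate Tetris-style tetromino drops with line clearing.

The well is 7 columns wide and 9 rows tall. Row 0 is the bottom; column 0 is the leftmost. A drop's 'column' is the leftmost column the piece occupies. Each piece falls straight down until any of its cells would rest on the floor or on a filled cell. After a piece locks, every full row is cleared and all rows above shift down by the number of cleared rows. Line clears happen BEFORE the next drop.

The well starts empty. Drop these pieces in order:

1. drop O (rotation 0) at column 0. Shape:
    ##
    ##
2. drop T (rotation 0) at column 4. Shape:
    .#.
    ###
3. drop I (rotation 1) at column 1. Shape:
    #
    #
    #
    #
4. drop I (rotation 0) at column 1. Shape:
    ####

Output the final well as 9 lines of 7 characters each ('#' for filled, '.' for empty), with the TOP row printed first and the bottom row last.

Drop 1: O rot0 at col 0 lands with bottom-row=0; cleared 0 line(s) (total 0); column heights now [2 2 0 0 0 0 0], max=2
Drop 2: T rot0 at col 4 lands with bottom-row=0; cleared 0 line(s) (total 0); column heights now [2 2 0 0 1 2 1], max=2
Drop 3: I rot1 at col 1 lands with bottom-row=2; cleared 0 line(s) (total 0); column heights now [2 6 0 0 1 2 1], max=6
Drop 4: I rot0 at col 1 lands with bottom-row=6; cleared 0 line(s) (total 0); column heights now [2 7 7 7 7 2 1], max=7

Answer: .......
.......
.####..
.#.....
.#.....
.#.....
.#.....
##...#.
##..###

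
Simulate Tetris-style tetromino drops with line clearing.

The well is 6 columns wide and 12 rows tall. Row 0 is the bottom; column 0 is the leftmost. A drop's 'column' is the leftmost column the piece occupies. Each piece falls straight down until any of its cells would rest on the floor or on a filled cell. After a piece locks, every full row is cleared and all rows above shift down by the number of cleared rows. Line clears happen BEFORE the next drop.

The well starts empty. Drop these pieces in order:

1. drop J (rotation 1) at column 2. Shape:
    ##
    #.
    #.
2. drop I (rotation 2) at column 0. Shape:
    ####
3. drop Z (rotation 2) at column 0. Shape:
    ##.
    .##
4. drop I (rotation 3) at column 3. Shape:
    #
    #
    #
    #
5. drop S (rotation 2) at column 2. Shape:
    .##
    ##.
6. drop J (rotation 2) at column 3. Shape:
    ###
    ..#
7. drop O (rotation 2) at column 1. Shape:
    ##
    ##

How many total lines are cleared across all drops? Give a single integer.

Answer: 0

Derivation:
Drop 1: J rot1 at col 2 lands with bottom-row=0; cleared 0 line(s) (total 0); column heights now [0 0 3 3 0 0], max=3
Drop 2: I rot2 at col 0 lands with bottom-row=3; cleared 0 line(s) (total 0); column heights now [4 4 4 4 0 0], max=4
Drop 3: Z rot2 at col 0 lands with bottom-row=4; cleared 0 line(s) (total 0); column heights now [6 6 5 4 0 0], max=6
Drop 4: I rot3 at col 3 lands with bottom-row=4; cleared 0 line(s) (total 0); column heights now [6 6 5 8 0 0], max=8
Drop 5: S rot2 at col 2 lands with bottom-row=8; cleared 0 line(s) (total 0); column heights now [6 6 9 10 10 0], max=10
Drop 6: J rot2 at col 3 lands with bottom-row=9; cleared 0 line(s) (total 0); column heights now [6 6 9 11 11 11], max=11
Drop 7: O rot2 at col 1 lands with bottom-row=9; cleared 0 line(s) (total 0); column heights now [6 11 11 11 11 11], max=11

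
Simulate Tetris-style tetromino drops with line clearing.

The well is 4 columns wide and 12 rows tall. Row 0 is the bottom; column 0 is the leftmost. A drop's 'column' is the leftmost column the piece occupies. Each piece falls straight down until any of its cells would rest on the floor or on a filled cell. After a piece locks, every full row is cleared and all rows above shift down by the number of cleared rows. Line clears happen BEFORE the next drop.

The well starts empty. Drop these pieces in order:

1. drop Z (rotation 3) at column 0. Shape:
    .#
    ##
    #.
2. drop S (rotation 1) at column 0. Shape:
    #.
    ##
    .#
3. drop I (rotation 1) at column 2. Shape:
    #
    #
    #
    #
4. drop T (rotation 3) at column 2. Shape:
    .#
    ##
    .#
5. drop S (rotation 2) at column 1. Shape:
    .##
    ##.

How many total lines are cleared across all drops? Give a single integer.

Drop 1: Z rot3 at col 0 lands with bottom-row=0; cleared 0 line(s) (total 0); column heights now [2 3 0 0], max=3
Drop 2: S rot1 at col 0 lands with bottom-row=3; cleared 0 line(s) (total 0); column heights now [6 5 0 0], max=6
Drop 3: I rot1 at col 2 lands with bottom-row=0; cleared 0 line(s) (total 0); column heights now [6 5 4 0], max=6
Drop 4: T rot3 at col 2 lands with bottom-row=3; cleared 1 line(s) (total 1); column heights now [5 4 4 5], max=5
Drop 5: S rot2 at col 1 lands with bottom-row=4; cleared 1 line(s) (total 2); column heights now [2 4 5 5], max=5

Answer: 2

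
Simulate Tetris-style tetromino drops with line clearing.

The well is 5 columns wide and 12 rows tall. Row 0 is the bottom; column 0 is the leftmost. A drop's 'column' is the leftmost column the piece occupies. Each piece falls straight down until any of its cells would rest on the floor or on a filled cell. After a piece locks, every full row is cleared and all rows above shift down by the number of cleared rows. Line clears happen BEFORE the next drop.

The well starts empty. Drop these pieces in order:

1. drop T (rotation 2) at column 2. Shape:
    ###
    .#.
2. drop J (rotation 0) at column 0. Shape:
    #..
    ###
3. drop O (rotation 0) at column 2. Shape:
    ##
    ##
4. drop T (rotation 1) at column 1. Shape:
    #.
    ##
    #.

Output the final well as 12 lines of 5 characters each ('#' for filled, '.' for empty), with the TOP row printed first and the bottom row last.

Answer: .....
.....
.....
.....
.....
.#...
.##..
.###.
#.##.
###..
..###
...#.

Derivation:
Drop 1: T rot2 at col 2 lands with bottom-row=0; cleared 0 line(s) (total 0); column heights now [0 0 2 2 2], max=2
Drop 2: J rot0 at col 0 lands with bottom-row=2; cleared 0 line(s) (total 0); column heights now [4 3 3 2 2], max=4
Drop 3: O rot0 at col 2 lands with bottom-row=3; cleared 0 line(s) (total 0); column heights now [4 3 5 5 2], max=5
Drop 4: T rot1 at col 1 lands with bottom-row=4; cleared 0 line(s) (total 0); column heights now [4 7 6 5 2], max=7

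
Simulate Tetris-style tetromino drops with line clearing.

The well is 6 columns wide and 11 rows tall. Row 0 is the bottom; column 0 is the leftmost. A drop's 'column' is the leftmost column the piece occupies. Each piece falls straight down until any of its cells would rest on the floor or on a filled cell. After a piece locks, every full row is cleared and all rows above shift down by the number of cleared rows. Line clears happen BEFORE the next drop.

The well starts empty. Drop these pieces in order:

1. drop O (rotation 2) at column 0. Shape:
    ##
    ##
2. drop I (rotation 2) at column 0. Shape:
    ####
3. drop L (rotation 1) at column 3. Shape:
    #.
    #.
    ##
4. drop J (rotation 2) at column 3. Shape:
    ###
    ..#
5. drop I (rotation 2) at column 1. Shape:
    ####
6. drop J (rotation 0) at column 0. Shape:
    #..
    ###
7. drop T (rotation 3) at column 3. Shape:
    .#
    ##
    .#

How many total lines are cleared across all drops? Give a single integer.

Drop 1: O rot2 at col 0 lands with bottom-row=0; cleared 0 line(s) (total 0); column heights now [2 2 0 0 0 0], max=2
Drop 2: I rot2 at col 0 lands with bottom-row=2; cleared 0 line(s) (total 0); column heights now [3 3 3 3 0 0], max=3
Drop 3: L rot1 at col 3 lands with bottom-row=3; cleared 0 line(s) (total 0); column heights now [3 3 3 6 4 0], max=6
Drop 4: J rot2 at col 3 lands with bottom-row=5; cleared 0 line(s) (total 0); column heights now [3 3 3 7 7 7], max=7
Drop 5: I rot2 at col 1 lands with bottom-row=7; cleared 0 line(s) (total 0); column heights now [3 8 8 8 8 7], max=8
Drop 6: J rot0 at col 0 lands with bottom-row=8; cleared 0 line(s) (total 0); column heights now [10 9 9 8 8 7], max=10
Drop 7: T rot3 at col 3 lands with bottom-row=8; cleared 0 line(s) (total 0); column heights now [10 9 9 10 11 7], max=11

Answer: 0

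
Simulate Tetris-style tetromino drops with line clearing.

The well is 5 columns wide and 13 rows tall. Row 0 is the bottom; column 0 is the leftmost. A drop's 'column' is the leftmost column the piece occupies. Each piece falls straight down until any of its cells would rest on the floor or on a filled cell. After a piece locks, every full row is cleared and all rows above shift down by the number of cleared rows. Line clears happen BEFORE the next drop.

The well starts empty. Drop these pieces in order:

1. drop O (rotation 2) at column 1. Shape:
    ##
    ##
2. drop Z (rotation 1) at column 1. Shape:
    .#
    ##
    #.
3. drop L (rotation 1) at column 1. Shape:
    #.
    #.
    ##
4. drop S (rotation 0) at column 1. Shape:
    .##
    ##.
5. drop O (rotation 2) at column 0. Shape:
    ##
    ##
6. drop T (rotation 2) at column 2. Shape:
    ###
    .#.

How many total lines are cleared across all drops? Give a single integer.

Answer: 0

Derivation:
Drop 1: O rot2 at col 1 lands with bottom-row=0; cleared 0 line(s) (total 0); column heights now [0 2 2 0 0], max=2
Drop 2: Z rot1 at col 1 lands with bottom-row=2; cleared 0 line(s) (total 0); column heights now [0 4 5 0 0], max=5
Drop 3: L rot1 at col 1 lands with bottom-row=5; cleared 0 line(s) (total 0); column heights now [0 8 6 0 0], max=8
Drop 4: S rot0 at col 1 lands with bottom-row=8; cleared 0 line(s) (total 0); column heights now [0 9 10 10 0], max=10
Drop 5: O rot2 at col 0 lands with bottom-row=9; cleared 0 line(s) (total 0); column heights now [11 11 10 10 0], max=11
Drop 6: T rot2 at col 2 lands with bottom-row=10; cleared 0 line(s) (total 0); column heights now [11 11 12 12 12], max=12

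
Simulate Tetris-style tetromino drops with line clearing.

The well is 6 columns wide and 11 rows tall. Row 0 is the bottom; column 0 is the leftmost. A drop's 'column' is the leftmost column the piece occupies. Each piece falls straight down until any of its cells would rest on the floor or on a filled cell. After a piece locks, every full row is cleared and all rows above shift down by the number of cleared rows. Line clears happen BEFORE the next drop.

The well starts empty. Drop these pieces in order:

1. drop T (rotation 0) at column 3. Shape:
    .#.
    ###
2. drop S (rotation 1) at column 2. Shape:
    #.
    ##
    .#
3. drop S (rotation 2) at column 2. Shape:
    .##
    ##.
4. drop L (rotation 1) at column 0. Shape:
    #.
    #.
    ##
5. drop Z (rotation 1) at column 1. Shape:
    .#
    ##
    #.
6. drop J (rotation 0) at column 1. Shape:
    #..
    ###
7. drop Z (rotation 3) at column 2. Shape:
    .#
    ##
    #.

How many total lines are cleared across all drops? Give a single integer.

Answer: 0

Derivation:
Drop 1: T rot0 at col 3 lands with bottom-row=0; cleared 0 line(s) (total 0); column heights now [0 0 0 1 2 1], max=2
Drop 2: S rot1 at col 2 lands with bottom-row=1; cleared 0 line(s) (total 0); column heights now [0 0 4 3 2 1], max=4
Drop 3: S rot2 at col 2 lands with bottom-row=4; cleared 0 line(s) (total 0); column heights now [0 0 5 6 6 1], max=6
Drop 4: L rot1 at col 0 lands with bottom-row=0; cleared 0 line(s) (total 0); column heights now [3 1 5 6 6 1], max=6
Drop 5: Z rot1 at col 1 lands with bottom-row=4; cleared 0 line(s) (total 0); column heights now [3 6 7 6 6 1], max=7
Drop 6: J rot0 at col 1 lands with bottom-row=7; cleared 0 line(s) (total 0); column heights now [3 9 8 8 6 1], max=9
Drop 7: Z rot3 at col 2 lands with bottom-row=8; cleared 0 line(s) (total 0); column heights now [3 9 10 11 6 1], max=11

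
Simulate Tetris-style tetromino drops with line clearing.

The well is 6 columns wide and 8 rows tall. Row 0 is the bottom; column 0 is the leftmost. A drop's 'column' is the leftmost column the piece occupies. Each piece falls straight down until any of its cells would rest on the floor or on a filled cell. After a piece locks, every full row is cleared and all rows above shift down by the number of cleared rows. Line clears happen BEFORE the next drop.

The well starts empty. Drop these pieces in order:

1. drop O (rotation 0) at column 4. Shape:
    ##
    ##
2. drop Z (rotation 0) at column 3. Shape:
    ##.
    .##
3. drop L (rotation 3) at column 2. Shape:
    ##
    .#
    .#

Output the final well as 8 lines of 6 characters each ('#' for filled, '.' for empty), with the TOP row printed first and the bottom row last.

Drop 1: O rot0 at col 4 lands with bottom-row=0; cleared 0 line(s) (total 0); column heights now [0 0 0 0 2 2], max=2
Drop 2: Z rot0 at col 3 lands with bottom-row=2; cleared 0 line(s) (total 0); column heights now [0 0 0 4 4 3], max=4
Drop 3: L rot3 at col 2 lands with bottom-row=4; cleared 0 line(s) (total 0); column heights now [0 0 7 7 4 3], max=7

Answer: ......
..##..
...#..
...#..
...##.
....##
....##
....##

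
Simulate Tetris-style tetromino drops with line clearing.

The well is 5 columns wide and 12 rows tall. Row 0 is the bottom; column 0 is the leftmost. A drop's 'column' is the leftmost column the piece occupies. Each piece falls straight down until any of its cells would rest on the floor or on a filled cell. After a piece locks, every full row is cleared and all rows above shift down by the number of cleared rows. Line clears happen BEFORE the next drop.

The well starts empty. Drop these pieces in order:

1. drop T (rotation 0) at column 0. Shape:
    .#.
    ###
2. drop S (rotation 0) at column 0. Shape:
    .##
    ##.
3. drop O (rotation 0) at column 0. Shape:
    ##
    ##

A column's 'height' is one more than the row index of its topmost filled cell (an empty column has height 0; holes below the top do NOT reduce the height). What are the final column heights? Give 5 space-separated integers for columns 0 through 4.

Answer: 6 6 4 0 0

Derivation:
Drop 1: T rot0 at col 0 lands with bottom-row=0; cleared 0 line(s) (total 0); column heights now [1 2 1 0 0], max=2
Drop 2: S rot0 at col 0 lands with bottom-row=2; cleared 0 line(s) (total 0); column heights now [3 4 4 0 0], max=4
Drop 3: O rot0 at col 0 lands with bottom-row=4; cleared 0 line(s) (total 0); column heights now [6 6 4 0 0], max=6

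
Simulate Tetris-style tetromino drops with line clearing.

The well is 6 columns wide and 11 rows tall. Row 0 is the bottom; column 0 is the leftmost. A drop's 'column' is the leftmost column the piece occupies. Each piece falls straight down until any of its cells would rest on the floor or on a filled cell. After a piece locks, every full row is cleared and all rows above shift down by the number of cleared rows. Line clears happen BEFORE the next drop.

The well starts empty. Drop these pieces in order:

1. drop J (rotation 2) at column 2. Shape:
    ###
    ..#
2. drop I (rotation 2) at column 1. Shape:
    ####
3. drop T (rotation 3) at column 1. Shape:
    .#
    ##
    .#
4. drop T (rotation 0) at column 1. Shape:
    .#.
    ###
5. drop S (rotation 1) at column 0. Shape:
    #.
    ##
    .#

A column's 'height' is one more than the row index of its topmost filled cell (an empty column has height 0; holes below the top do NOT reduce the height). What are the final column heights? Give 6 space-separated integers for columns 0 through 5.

Answer: 10 9 8 7 3 0

Derivation:
Drop 1: J rot2 at col 2 lands with bottom-row=0; cleared 0 line(s) (total 0); column heights now [0 0 2 2 2 0], max=2
Drop 2: I rot2 at col 1 lands with bottom-row=2; cleared 0 line(s) (total 0); column heights now [0 3 3 3 3 0], max=3
Drop 3: T rot3 at col 1 lands with bottom-row=3; cleared 0 line(s) (total 0); column heights now [0 5 6 3 3 0], max=6
Drop 4: T rot0 at col 1 lands with bottom-row=6; cleared 0 line(s) (total 0); column heights now [0 7 8 7 3 0], max=8
Drop 5: S rot1 at col 0 lands with bottom-row=7; cleared 0 line(s) (total 0); column heights now [10 9 8 7 3 0], max=10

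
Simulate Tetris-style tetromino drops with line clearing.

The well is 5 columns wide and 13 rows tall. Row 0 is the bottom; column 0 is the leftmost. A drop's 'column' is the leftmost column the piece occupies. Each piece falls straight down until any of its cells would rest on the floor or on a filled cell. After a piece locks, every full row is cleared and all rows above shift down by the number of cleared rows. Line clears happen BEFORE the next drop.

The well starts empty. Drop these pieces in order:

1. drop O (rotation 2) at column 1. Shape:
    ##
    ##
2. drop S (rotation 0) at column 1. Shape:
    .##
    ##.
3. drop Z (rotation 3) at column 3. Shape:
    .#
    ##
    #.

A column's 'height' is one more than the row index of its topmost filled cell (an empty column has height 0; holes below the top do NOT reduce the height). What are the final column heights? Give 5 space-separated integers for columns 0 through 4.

Answer: 0 3 4 6 7

Derivation:
Drop 1: O rot2 at col 1 lands with bottom-row=0; cleared 0 line(s) (total 0); column heights now [0 2 2 0 0], max=2
Drop 2: S rot0 at col 1 lands with bottom-row=2; cleared 0 line(s) (total 0); column heights now [0 3 4 4 0], max=4
Drop 3: Z rot3 at col 3 lands with bottom-row=4; cleared 0 line(s) (total 0); column heights now [0 3 4 6 7], max=7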